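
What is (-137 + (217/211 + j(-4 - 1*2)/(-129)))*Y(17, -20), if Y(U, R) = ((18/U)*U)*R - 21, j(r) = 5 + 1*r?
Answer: 470001473/9073 ≈ 51802.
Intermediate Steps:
j(r) = 5 + r
Y(U, R) = -21 + 18*R (Y(U, R) = 18*R - 21 = -21 + 18*R)
(-137 + (217/211 + j(-4 - 1*2)/(-129)))*Y(17, -20) = (-137 + (217/211 + (5 + (-4 - 1*2))/(-129)))*(-21 + 18*(-20)) = (-137 + (217*(1/211) + (5 + (-4 - 2))*(-1/129)))*(-21 - 360) = (-137 + (217/211 + (5 - 6)*(-1/129)))*(-381) = (-137 + (217/211 - 1*(-1/129)))*(-381) = (-137 + (217/211 + 1/129))*(-381) = (-137 + 28204/27219)*(-381) = -3700799/27219*(-381) = 470001473/9073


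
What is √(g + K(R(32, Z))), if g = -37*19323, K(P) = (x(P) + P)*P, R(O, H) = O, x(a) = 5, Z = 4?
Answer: I*√713767 ≈ 844.85*I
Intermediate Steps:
K(P) = P*(5 + P) (K(P) = (5 + P)*P = P*(5 + P))
g = -714951
√(g + K(R(32, Z))) = √(-714951 + 32*(5 + 32)) = √(-714951 + 32*37) = √(-714951 + 1184) = √(-713767) = I*√713767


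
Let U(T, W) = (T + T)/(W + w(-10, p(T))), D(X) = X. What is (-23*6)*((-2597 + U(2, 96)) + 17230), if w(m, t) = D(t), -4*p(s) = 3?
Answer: -256458694/127 ≈ -2.0194e+6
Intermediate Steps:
p(s) = -¾ (p(s) = -¼*3 = -¾)
w(m, t) = t
U(T, W) = 2*T/(-¾ + W) (U(T, W) = (T + T)/(W - ¾) = (2*T)/(-¾ + W) = 2*T/(-¾ + W))
(-23*6)*((-2597 + U(2, 96)) + 17230) = (-23*6)*((-2597 + 8*2/(-3 + 4*96)) + 17230) = -138*((-2597 + 8*2/(-3 + 384)) + 17230) = -138*((-2597 + 8*2/381) + 17230) = -138*((-2597 + 8*2*(1/381)) + 17230) = -138*((-2597 + 16/381) + 17230) = -138*(-989441/381 + 17230) = -138*5575189/381 = -256458694/127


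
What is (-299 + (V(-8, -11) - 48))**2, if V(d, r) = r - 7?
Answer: 133225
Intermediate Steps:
V(d, r) = -7 + r
(-299 + (V(-8, -11) - 48))**2 = (-299 + ((-7 - 11) - 48))**2 = (-299 + (-18 - 48))**2 = (-299 - 66)**2 = (-365)**2 = 133225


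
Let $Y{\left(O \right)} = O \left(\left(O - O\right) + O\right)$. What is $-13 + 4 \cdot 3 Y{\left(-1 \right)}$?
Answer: $-1$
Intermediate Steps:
$Y{\left(O \right)} = O^{2}$ ($Y{\left(O \right)} = O \left(0 + O\right) = O O = O^{2}$)
$-13 + 4 \cdot 3 Y{\left(-1 \right)} = -13 + 4 \cdot 3 \left(-1\right)^{2} = -13 + 12 \cdot 1 = -13 + 12 = -1$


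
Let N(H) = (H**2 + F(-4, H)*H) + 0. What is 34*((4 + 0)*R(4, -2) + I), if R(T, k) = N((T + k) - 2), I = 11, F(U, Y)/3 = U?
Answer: 374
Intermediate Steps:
F(U, Y) = 3*U
N(H) = H**2 - 12*H (N(H) = (H**2 + (3*(-4))*H) + 0 = (H**2 - 12*H) + 0 = H**2 - 12*H)
R(T, k) = (-14 + T + k)*(-2 + T + k) (R(T, k) = ((T + k) - 2)*(-12 + ((T + k) - 2)) = (-2 + T + k)*(-12 + (-2 + T + k)) = (-2 + T + k)*(-14 + T + k) = (-14 + T + k)*(-2 + T + k))
34*((4 + 0)*R(4, -2) + I) = 34*((4 + 0)*((-14 + 4 - 2)*(-2 + 4 - 2)) + 11) = 34*(4*(-12*0) + 11) = 34*(4*0 + 11) = 34*(0 + 11) = 34*11 = 374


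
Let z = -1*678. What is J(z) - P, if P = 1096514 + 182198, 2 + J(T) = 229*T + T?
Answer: -1434654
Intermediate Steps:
z = -678
J(T) = -2 + 230*T (J(T) = -2 + (229*T + T) = -2 + 230*T)
P = 1278712
J(z) - P = (-2 + 230*(-678)) - 1*1278712 = (-2 - 155940) - 1278712 = -155942 - 1278712 = -1434654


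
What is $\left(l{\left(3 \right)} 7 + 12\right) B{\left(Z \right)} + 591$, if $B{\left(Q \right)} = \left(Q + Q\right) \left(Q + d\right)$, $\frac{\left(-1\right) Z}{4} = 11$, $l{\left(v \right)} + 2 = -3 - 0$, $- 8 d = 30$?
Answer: $-96055$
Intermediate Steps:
$d = - \frac{15}{4}$ ($d = \left(- \frac{1}{8}\right) 30 = - \frac{15}{4} \approx -3.75$)
$l{\left(v \right)} = -5$ ($l{\left(v \right)} = -2 - 3 = -5$)
$Z = -44$ ($Z = \left(-4\right) 11 = -44$)
$B{\left(Q \right)} = 2 Q \left(- \frac{15}{4} + Q\right)$ ($B{\left(Q \right)} = \left(Q + Q\right) \left(Q - \frac{15}{4}\right) = 2 Q \left(- \frac{15}{4} + Q\right)$)
$\left(l{\left(3 \right)} 7 + 12\right) B{\left(Z \right)} + 591 = \left(\left(-5\right) 7 + 12\right) \frac{1}{2} \left(-44\right) \left(-15 + 4 \left(-44\right)\right) + 591 = \left(-35 + 12\right) \frac{1}{2} \left(-44\right) \left(-15 - 176\right) + 591 = - 23 \cdot \frac{1}{2} \left(-44\right) \left(-191\right) + 591 = \left(-23\right) 4202 + 591 = -96646 + 591 = -96055$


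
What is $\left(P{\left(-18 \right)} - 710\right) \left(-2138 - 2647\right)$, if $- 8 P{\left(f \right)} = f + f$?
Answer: $\frac{6751635}{2} \approx 3.3758 \cdot 10^{6}$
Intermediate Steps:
$P{\left(f \right)} = - \frac{f}{4}$ ($P{\left(f \right)} = - \frac{f + f}{8} = - \frac{2 f}{8} = - \frac{f}{4}$)
$\left(P{\left(-18 \right)} - 710\right) \left(-2138 - 2647\right) = \left(\left(- \frac{1}{4}\right) \left(-18\right) - 710\right) \left(-2138 - 2647\right) = \left(\frac{9}{2} - 710\right) \left(-4785\right) = \left(- \frac{1411}{2}\right) \left(-4785\right) = \frac{6751635}{2}$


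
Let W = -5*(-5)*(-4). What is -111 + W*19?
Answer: -2011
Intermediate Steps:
W = -100 (W = 25*(-4) = -100)
-111 + W*19 = -111 - 100*19 = -111 - 1900 = -2011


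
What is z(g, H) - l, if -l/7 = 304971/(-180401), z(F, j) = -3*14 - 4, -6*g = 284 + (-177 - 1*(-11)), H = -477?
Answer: -10433243/180401 ≈ -57.834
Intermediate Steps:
g = -59/3 (g = -(284 + (-177 - 1*(-11)))/6 = -(284 + (-177 + 11))/6 = -(284 - 166)/6 = -⅙*118 = -59/3 ≈ -19.667)
z(F, j) = -46 (z(F, j) = -42 - 4 = -46)
l = 2134797/180401 (l = -2134797/(-180401) = -2134797*(-1)/180401 = -7*(-304971/180401) = 2134797/180401 ≈ 11.834)
z(g, H) - l = -46 - 1*2134797/180401 = -46 - 2134797/180401 = -10433243/180401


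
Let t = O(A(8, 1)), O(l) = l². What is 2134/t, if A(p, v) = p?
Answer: 1067/32 ≈ 33.344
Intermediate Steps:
t = 64 (t = 8² = 64)
2134/t = 2134/64 = 2134*(1/64) = 1067/32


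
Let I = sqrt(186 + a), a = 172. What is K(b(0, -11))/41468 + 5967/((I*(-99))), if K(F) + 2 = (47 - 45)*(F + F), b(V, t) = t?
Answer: -23/20734 - 663*sqrt(358)/3938 ≈ -3.1866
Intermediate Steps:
I = sqrt(358) (I = sqrt(186 + 172) = sqrt(358) ≈ 18.921)
K(F) = -2 + 4*F (K(F) = -2 + (47 - 45)*(F + F) = -2 + 2*(2*F) = -2 + 4*F)
K(b(0, -11))/41468 + 5967/((I*(-99))) = (-2 + 4*(-11))/41468 + 5967/((sqrt(358)*(-99))) = (-2 - 44)*(1/41468) + 5967/((-99*sqrt(358))) = -46*1/41468 + 5967*(-sqrt(358)/35442) = -23/20734 - 663*sqrt(358)/3938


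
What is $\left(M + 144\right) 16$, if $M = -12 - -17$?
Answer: $2384$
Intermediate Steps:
$M = 5$ ($M = -12 + 17 = 5$)
$\left(M + 144\right) 16 = \left(5 + 144\right) 16 = 149 \cdot 16 = 2384$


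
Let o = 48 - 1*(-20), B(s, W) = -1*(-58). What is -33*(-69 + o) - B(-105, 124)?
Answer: -25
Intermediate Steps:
B(s, W) = 58
o = 68 (o = 48 + 20 = 68)
-33*(-69 + o) - B(-105, 124) = -33*(-69 + 68) - 1*58 = -33*(-1) - 58 = 33 - 58 = -25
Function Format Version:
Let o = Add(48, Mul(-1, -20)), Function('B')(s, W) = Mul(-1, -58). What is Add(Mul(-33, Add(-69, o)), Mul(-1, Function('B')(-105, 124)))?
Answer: -25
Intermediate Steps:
Function('B')(s, W) = 58
o = 68 (o = Add(48, 20) = 68)
Add(Mul(-33, Add(-69, o)), Mul(-1, Function('B')(-105, 124))) = Add(Mul(-33, Add(-69, 68)), Mul(-1, 58)) = Add(Mul(-33, -1), -58) = Add(33, -58) = -25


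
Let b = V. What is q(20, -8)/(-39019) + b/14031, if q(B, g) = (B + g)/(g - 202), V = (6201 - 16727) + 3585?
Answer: -9479052703/19161645615 ≈ -0.49469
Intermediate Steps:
V = -6941 (V = -10526 + 3585 = -6941)
q(B, g) = (B + g)/(-202 + g)
b = -6941
q(20, -8)/(-39019) + b/14031 = ((20 - 8)/(-202 - 8))/(-39019) - 6941/14031 = (12/(-210))*(-1/39019) - 6941*1/14031 = -1/210*12*(-1/39019) - 6941/14031 = -2/35*(-1/39019) - 6941/14031 = 2/1365665 - 6941/14031 = -9479052703/19161645615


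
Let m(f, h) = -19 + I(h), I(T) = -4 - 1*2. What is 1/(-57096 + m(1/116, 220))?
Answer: -1/57121 ≈ -1.7507e-5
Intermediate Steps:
I(T) = -6 (I(T) = -4 - 2 = -6)
m(f, h) = -25 (m(f, h) = -19 - 6 = -25)
1/(-57096 + m(1/116, 220)) = 1/(-57096 - 25) = 1/(-57121) = -1/57121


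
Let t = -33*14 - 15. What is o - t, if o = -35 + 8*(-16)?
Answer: 314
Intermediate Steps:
t = -477 (t = -462 - 15 = -477)
o = -163 (o = -35 - 128 = -163)
o - t = -163 - 1*(-477) = -163 + 477 = 314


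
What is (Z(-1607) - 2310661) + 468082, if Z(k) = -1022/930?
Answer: -856799746/465 ≈ -1.8426e+6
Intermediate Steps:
Z(k) = -511/465 (Z(k) = -1022*1/930 = -511/465)
(Z(-1607) - 2310661) + 468082 = (-511/465 - 2310661) + 468082 = -1074457876/465 + 468082 = -856799746/465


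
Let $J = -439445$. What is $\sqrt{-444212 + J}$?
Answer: $i \sqrt{883657} \approx 940.03 i$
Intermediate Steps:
$\sqrt{-444212 + J} = \sqrt{-444212 - 439445} = \sqrt{-883657} = i \sqrt{883657}$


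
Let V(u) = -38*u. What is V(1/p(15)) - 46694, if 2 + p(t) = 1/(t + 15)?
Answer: -2753806/59 ≈ -46675.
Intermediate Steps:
p(t) = -2 + 1/(15 + t) (p(t) = -2 + 1/(t + 15) = -2 + 1/(15 + t))
V(1/p(15)) - 46694 = -38*(15 + 15)/(-29 - 2*15) - 46694 = -38*30/(-29 - 30) - 46694 = -38/((1/30)*(-59)) - 46694 = -38/(-59/30) - 46694 = -38*(-30/59) - 46694 = 1140/59 - 46694 = -2753806/59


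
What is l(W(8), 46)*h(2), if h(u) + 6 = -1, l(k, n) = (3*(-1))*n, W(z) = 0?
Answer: 966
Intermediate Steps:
l(k, n) = -3*n
h(u) = -7 (h(u) = -6 - 1 = -7)
l(W(8), 46)*h(2) = -3*46*(-7) = -138*(-7) = 966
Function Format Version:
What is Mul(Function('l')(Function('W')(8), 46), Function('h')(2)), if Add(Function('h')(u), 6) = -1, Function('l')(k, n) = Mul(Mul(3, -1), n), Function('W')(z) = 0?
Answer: 966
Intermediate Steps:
Function('l')(k, n) = Mul(-3, n)
Function('h')(u) = -7 (Function('h')(u) = Add(-6, -1) = -7)
Mul(Function('l')(Function('W')(8), 46), Function('h')(2)) = Mul(Mul(-3, 46), -7) = Mul(-138, -7) = 966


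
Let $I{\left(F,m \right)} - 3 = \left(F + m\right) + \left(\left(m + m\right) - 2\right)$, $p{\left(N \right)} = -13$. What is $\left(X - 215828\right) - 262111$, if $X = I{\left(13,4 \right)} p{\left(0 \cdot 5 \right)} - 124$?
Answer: $-478401$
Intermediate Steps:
$I{\left(F,m \right)} = 1 + F + 3 m$ ($I{\left(F,m \right)} = 3 + \left(\left(F + m\right) + \left(\left(m + m\right) - 2\right)\right) = 3 + \left(\left(F + m\right) + \left(2 m - 2\right)\right) = 3 + \left(\left(F + m\right) + \left(-2 + 2 m\right)\right) = 3 + \left(-2 + F + 3 m\right) = 1 + F + 3 m$)
$X = -462$ ($X = \left(1 + 13 + 3 \cdot 4\right) \left(-13\right) - 124 = \left(1 + 13 + 12\right) \left(-13\right) - 124 = 26 \left(-13\right) - 124 = -338 - 124 = -462$)
$\left(X - 215828\right) - 262111 = \left(-462 - 215828\right) - 262111 = -216290 - 262111 = -478401$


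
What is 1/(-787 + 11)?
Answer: -1/776 ≈ -0.0012887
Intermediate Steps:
1/(-787 + 11) = 1/(-776) = -1/776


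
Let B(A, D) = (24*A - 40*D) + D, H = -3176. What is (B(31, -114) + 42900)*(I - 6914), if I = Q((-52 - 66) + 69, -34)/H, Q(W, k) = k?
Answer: -264000033675/794 ≈ -3.3249e+8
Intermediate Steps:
B(A, D) = -39*D + 24*A (B(A, D) = (-40*D + 24*A) + D = -39*D + 24*A)
I = 17/1588 (I = -34/(-3176) = -34*(-1/3176) = 17/1588 ≈ 0.010705)
(B(31, -114) + 42900)*(I - 6914) = ((-39*(-114) + 24*31) + 42900)*(17/1588 - 6914) = ((4446 + 744) + 42900)*(-10979415/1588) = (5190 + 42900)*(-10979415/1588) = 48090*(-10979415/1588) = -264000033675/794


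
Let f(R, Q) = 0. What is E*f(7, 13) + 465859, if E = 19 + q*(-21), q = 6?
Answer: 465859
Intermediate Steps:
E = -107 (E = 19 + 6*(-21) = 19 - 126 = -107)
E*f(7, 13) + 465859 = -107*0 + 465859 = 0 + 465859 = 465859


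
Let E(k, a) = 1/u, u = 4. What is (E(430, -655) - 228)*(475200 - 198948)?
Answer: -62916393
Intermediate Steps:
E(k, a) = 1/4
(E(430, -655) - 228)*(475200 - 198948) = (1/4 - 228)*(475200 - 198948) = -911/4*276252 = -62916393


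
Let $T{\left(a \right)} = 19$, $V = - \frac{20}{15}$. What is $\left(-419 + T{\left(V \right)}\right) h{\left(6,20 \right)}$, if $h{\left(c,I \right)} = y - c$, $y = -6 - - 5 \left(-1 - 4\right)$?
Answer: $14800$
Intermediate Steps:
$V = - \frac{4}{3}$ ($V = \left(-20\right) \frac{1}{15} = - \frac{4}{3} \approx -1.3333$)
$y = -31$ ($y = -6 - \left(-5\right) \left(-5\right) = -6 - 25 = -31$)
$h{\left(c,I \right)} = -31 - c$
$\left(-419 + T{\left(V \right)}\right) h{\left(6,20 \right)} = \left(-419 + 19\right) \left(-31 - 6\right) = - 400 \left(-31 - 6\right) = \left(-400\right) \left(-37\right) = 14800$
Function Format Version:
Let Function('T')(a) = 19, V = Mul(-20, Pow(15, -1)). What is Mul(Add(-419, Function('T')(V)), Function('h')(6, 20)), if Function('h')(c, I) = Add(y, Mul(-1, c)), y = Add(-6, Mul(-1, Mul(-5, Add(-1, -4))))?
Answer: 14800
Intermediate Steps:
V = Rational(-4, 3) (V = Mul(-20, Rational(1, 15)) = Rational(-4, 3) ≈ -1.3333)
y = -31 (y = Add(-6, Mul(-1, Mul(-5, -5))) = Add(-6, Mul(-1, 25)) = Add(-6, -25) = -31)
Function('h')(c, I) = Add(-31, Mul(-1, c))
Mul(Add(-419, Function('T')(V)), Function('h')(6, 20)) = Mul(Add(-419, 19), Add(-31, Mul(-1, 6))) = Mul(-400, Add(-31, -6)) = Mul(-400, -37) = 14800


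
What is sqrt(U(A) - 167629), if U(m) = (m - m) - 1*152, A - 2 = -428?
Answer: I*sqrt(167781) ≈ 409.61*I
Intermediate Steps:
A = -426 (A = 2 - 428 = -426)
U(m) = -152 (U(m) = 0 - 152 = -152)
sqrt(U(A) - 167629) = sqrt(-152 - 167629) = sqrt(-167781) = I*sqrt(167781)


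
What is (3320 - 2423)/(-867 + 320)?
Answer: -897/547 ≈ -1.6399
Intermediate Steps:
(3320 - 2423)/(-867 + 320) = 897/(-547) = 897*(-1/547) = -897/547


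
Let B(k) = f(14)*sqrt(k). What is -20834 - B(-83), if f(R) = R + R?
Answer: -20834 - 28*I*sqrt(83) ≈ -20834.0 - 255.09*I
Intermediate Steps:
f(R) = 2*R
B(k) = 28*sqrt(k) (B(k) = (2*14)*sqrt(k) = 28*sqrt(k))
-20834 - B(-83) = -20834 - 28*sqrt(-83) = -20834 - 28*I*sqrt(83)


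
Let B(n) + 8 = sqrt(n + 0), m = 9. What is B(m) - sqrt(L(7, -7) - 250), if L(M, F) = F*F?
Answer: -5 - I*sqrt(201) ≈ -5.0 - 14.177*I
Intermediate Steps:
L(M, F) = F**2
B(n) = -8 + sqrt(n) (B(n) = -8 + sqrt(n + 0) = -8 + sqrt(n))
B(m) - sqrt(L(7, -7) - 250) = (-8 + sqrt(9)) - sqrt((-7)**2 - 250) = (-8 + 3) - sqrt(49 - 250) = -5 - sqrt(-201) = -5 - I*sqrt(201)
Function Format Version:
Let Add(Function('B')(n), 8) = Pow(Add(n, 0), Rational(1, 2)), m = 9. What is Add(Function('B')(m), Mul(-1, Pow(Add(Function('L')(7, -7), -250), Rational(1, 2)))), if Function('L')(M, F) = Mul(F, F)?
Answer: Add(-5, Mul(-1, I, Pow(201, Rational(1, 2)))) ≈ Add(-5.0000, Mul(-14.177, I))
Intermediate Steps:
Function('L')(M, F) = Pow(F, 2)
Function('B')(n) = Add(-8, Pow(n, Rational(1, 2))) (Function('B')(n) = Add(-8, Pow(Add(n, 0), Rational(1, 2))) = Add(-8, Pow(n, Rational(1, 2))))
Add(Function('B')(m), Mul(-1, Pow(Add(Function('L')(7, -7), -250), Rational(1, 2)))) = Add(Add(-8, Pow(9, Rational(1, 2))), Mul(-1, Pow(Add(Pow(-7, 2), -250), Rational(1, 2)))) = Add(Add(-8, 3), Mul(-1, Pow(Add(49, -250), Rational(1, 2)))) = Add(-5, Mul(-1, Pow(-201, Rational(1, 2)))) = Add(-5, Mul(-1, Mul(I, Pow(201, Rational(1, 2))))) = Add(-5, Mul(-1, I, Pow(201, Rational(1, 2))))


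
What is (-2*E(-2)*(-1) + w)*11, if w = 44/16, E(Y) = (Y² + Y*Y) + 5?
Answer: 1265/4 ≈ 316.25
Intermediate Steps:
E(Y) = 5 + 2*Y² (E(Y) = (Y² + Y²) + 5 = 2*Y² + 5 = 5 + 2*Y²)
w = 11/4 (w = 44*(1/16) = 11/4 ≈ 2.7500)
(-2*E(-2)*(-1) + w)*11 = (-2*(5 + 2*(-2)²)*(-1) + 11/4)*11 = (-2*(5 + 2*4)*(-1) + 11/4)*11 = (-2*(5 + 8)*(-1) + 11/4)*11 = (-2*13*(-1) + 11/4)*11 = (-26*(-1) + 11/4)*11 = (26 + 11/4)*11 = (115/4)*11 = 1265/4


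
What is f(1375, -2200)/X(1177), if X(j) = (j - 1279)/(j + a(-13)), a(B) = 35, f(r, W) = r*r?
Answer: -381906250/17 ≈ -2.2465e+7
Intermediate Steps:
f(r, W) = r²
X(j) = (-1279 + j)/(35 + j) (X(j) = (j - 1279)/(j + 35) = (-1279 + j)/(35 + j))
f(1375, -2200)/X(1177) = 1375²/(((-1279 + 1177)/(35 + 1177))) = 1890625/((-102/1212)) = 1890625/(((1/1212)*(-102))) = 1890625/(-17/202) = 1890625*(-202/17) = -381906250/17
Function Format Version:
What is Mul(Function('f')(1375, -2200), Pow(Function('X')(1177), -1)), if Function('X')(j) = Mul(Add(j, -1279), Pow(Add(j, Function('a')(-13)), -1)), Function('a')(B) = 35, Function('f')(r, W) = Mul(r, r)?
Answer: Rational(-381906250, 17) ≈ -2.2465e+7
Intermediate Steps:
Function('f')(r, W) = Pow(r, 2)
Function('X')(j) = Mul(Pow(Add(35, j), -1), Add(-1279, j)) (Function('X')(j) = Mul(Add(j, -1279), Pow(Add(j, 35), -1)) = Mul(Add(-1279, j), Pow(Add(35, j), -1)) = Mul(Pow(Add(35, j), -1), Add(-1279, j)))
Mul(Function('f')(1375, -2200), Pow(Function('X')(1177), -1)) = Mul(Pow(1375, 2), Pow(Mul(Pow(Add(35, 1177), -1), Add(-1279, 1177)), -1)) = Mul(1890625, Pow(Mul(Pow(1212, -1), -102), -1)) = Mul(1890625, Pow(Mul(Rational(1, 1212), -102), -1)) = Mul(1890625, Pow(Rational(-17, 202), -1)) = Mul(1890625, Rational(-202, 17)) = Rational(-381906250, 17)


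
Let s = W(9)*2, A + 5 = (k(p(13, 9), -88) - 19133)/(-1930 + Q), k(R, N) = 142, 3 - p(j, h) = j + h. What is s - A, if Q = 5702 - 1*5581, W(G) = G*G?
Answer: 283112/1809 ≈ 156.50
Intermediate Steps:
p(j, h) = 3 - h - j (p(j, h) = 3 - (j + h) = 3 - (h + j) = 3 + (-h - j) = 3 - h - j)
W(G) = G²
Q = 121 (Q = 5702 - 5581 = 121)
A = 9946/1809 (A = -5 + (142 - 19133)/(-1930 + 121) = -5 - 18991/(-1809) = -5 - 18991*(-1/1809) = -5 + 18991/1809 = 9946/1809 ≈ 5.4981)
s = 162 (s = 9²*2 = 81*2 = 162)
s - A = 162 - 1*9946/1809 = 162 - 9946/1809 = 283112/1809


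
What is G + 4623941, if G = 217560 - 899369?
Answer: 3942132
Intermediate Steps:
G = -681809
G + 4623941 = -681809 + 4623941 = 3942132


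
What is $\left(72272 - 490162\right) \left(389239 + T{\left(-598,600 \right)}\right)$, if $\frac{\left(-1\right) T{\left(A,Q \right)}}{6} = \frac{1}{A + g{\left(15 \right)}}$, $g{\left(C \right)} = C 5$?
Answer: $- \frac{85070704333670}{523} \approx -1.6266 \cdot 10^{11}$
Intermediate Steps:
$g{\left(C \right)} = 5 C$
$T{\left(A,Q \right)} = - \frac{6}{75 + A}$ ($T{\left(A,Q \right)} = - \frac{6}{A + 5 \cdot 15} = - \frac{6}{A + 75} = - \frac{6}{75 + A}$)
$\left(72272 - 490162\right) \left(389239 + T{\left(-598,600 \right)}\right) = \left(72272 - 490162\right) \left(389239 - \frac{6}{75 - 598}\right) = - 417890 \left(389239 - \frac{6}{-523}\right) = - 417890 \left(389239 - - \frac{6}{523}\right) = - 417890 \left(389239 + \frac{6}{523}\right) = \left(-417890\right) \frac{203572003}{523} = - \frac{85070704333670}{523}$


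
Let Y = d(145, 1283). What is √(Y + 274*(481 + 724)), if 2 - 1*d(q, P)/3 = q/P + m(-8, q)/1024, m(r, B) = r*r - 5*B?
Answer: √556545752318903/41056 ≈ 574.61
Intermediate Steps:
m(r, B) = r² - 5*B
d(q, P) = 93/16 + 15*q/1024 - 3*q/P (d(q, P) = 6 - 3*(q/P + ((-8)² - 5*q)/1024) = 6 - 3*(q/P + (64 - 5*q)*(1/1024)) = 6 - 3*(q/P + (1/16 - 5*q/1024)) = 6 - 3*(1/16 - 5*q/1024 + q/P) = 6 + (-3/16 + 15*q/1024 - 3*q/P) = 93/16 + 15*q/1024 - 3*q/P)
Y = 9981501/1313792 (Y = 93/16 + (15/1024)*145 - 3*145/1283 = 93/16 + 2175/1024 - 3*145*1/1283 = 93/16 + 2175/1024 - 435/1283 = 9981501/1313792 ≈ 7.5975)
√(Y + 274*(481 + 724)) = √(9981501/1313792 + 274*(481 + 724)) = √(9981501/1313792 + 274*1205) = √(9981501/1313792 + 330170) = √(433784686141/1313792) = √556545752318903/41056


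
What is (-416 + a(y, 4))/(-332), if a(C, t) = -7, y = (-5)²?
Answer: 423/332 ≈ 1.2741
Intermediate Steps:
y = 25
(-416 + a(y, 4))/(-332) = (-416 - 7)/(-332) = -423*(-1/332) = 423/332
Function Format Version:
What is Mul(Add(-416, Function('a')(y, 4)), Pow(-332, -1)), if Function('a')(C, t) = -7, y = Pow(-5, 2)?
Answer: Rational(423, 332) ≈ 1.2741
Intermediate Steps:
y = 25
Mul(Add(-416, Function('a')(y, 4)), Pow(-332, -1)) = Mul(Add(-416, -7), Pow(-332, -1)) = Mul(-423, Rational(-1, 332)) = Rational(423, 332)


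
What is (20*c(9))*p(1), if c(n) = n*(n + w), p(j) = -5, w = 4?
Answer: -11700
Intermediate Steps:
c(n) = n*(4 + n) (c(n) = n*(n + 4) = n*(4 + n))
(20*c(9))*p(1) = (20*(9*(4 + 9)))*(-5) = (20*(9*13))*(-5) = (20*117)*(-5) = 2340*(-5) = -11700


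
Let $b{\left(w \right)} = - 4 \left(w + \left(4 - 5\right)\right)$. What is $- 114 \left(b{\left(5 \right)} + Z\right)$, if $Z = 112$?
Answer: $-10944$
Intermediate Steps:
$b{\left(w \right)} = 4 - 4 w$ ($b{\left(w \right)} = - 4 \left(w + \left(4 - 5\right)\right) = - 4 \left(w - 1\right) = - 4 \left(-1 + w\right) = 4 - 4 w$)
$- 114 \left(b{\left(5 \right)} + Z\right) = - 114 \left(\left(4 - 20\right) + 112\right) = - 114 \left(-16 + 112\right) = \left(-114\right) 96 = -10944$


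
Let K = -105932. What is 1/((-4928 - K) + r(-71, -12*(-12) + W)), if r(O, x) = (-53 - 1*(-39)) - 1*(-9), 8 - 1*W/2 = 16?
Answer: 1/100999 ≈ 9.9011e-6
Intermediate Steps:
W = -16 (W = 16 - 2*16 = 16 - 32 = -16)
r(O, x) = -5 (r(O, x) = (-53 + 39) + 9 = -14 + 9 = -5)
1/((-4928 - K) + r(-71, -12*(-12) + W)) = 1/((-4928 - 1*(-105932)) - 5) = 1/((-4928 + 105932) - 5) = 1/(101004 - 5) = 1/100999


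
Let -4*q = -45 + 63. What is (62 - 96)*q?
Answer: 153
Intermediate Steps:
q = -9/2 (q = -(-45 + 63)/4 = -¼*18 = -9/2 ≈ -4.5000)
(62 - 96)*q = (62 - 96)*(-9/2) = -34*(-9/2) = 153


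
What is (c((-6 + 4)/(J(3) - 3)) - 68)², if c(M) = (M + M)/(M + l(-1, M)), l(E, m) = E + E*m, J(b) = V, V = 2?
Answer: 5184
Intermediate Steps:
J(b) = 2
c(M) = -2*M (c(M) = (M + M)/(M - (1 + M)) = (2*M)/(M + (-1 - M)) = (2*M)/(-1) = (2*M)*(-1) = -2*M)
(c((-6 + 4)/(J(3) - 3)) - 68)² = (-2*(-6 + 4)/(2 - 3) - 68)² = (-(-4)/(-1) - 68)² = (-(-4)*(-1) - 68)² = (-2*2 - 68)² = (-4 - 68)² = (-72)² = 5184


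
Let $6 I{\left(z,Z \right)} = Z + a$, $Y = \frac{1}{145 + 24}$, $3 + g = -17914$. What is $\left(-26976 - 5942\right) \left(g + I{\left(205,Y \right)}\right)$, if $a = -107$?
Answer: $\frac{299322057280}{507} \approx 5.9038 \cdot 10^{8}$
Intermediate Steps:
$g = -17917$ ($g = -3 - 17914 = -17917$)
$Y = \frac{1}{169} \approx 0.0059172$
$I{\left(z,Z \right)} = - \frac{107}{6} + \frac{Z}{6}$ ($I{\left(z,Z \right)} = \frac{Z - 107}{6} = \frac{-107 + Z}{6} = - \frac{107}{6} + \frac{Z}{6}$)
$\left(-26976 - 5942\right) \left(g + I{\left(205,Y \right)}\right) = \left(-26976 - 5942\right) \left(-17917 + \left(- \frac{107}{6} + \frac{1}{6} \cdot \frac{1}{169}\right)\right) = - 32918 \left(-17917 + \left(- \frac{107}{6} + \frac{1}{1014}\right)\right) = - 32918 \left(-17917 - \frac{9041}{507}\right) = \left(-32918\right) \left(- \frac{9092960}{507}\right) = \frac{299322057280}{507}$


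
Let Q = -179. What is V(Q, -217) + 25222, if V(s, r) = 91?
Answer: 25313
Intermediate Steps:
V(Q, -217) + 25222 = 91 + 25222 = 25313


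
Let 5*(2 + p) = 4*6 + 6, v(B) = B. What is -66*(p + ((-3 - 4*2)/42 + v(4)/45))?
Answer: -26521/105 ≈ -252.58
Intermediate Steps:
p = 4 (p = -2 + (4*6 + 6)/5 = -2 + (24 + 6)/5 = -2 + (⅕)*30 = -2 + 6 = 4)
-66*(p + ((-3 - 4*2)/42 + v(4)/45)) = -66*(4 + ((-3 - 4*2)/42 + 4/45)) = -66*(4 + ((-3 - 8)*(1/42) + 4*(1/45))) = -66*(4 + (-11*1/42 + 4/45)) = -66*(4 + (-11/42 + 4/45)) = -66*(4 - 109/630) = -66*2411/630 = -26521/105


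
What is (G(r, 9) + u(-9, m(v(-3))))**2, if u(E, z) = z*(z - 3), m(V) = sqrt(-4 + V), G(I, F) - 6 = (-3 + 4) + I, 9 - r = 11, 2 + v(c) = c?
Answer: -65 + 72*I ≈ -65.0 + 72.0*I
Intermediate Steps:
v(c) = -2 + c
r = -2 (r = 9 - 1*11 = 9 - 11 = -2)
G(I, F) = 7 + I (G(I, F) = 6 + ((-3 + 4) + I) = 6 + (1 + I) = 7 + I)
u(E, z) = z*(-3 + z)
(G(r, 9) + u(-9, m(v(-3))))**2 = ((7 - 2) + sqrt(-4 + (-2 - 3))*(-3 + sqrt(-4 + (-2 - 3))))**2 = (5 + sqrt(-4 - 5)*(-3 + sqrt(-4 - 5)))**2 = (5 + sqrt(-9)*(-3 + sqrt(-9)))**2 = (5 + (3*I)*(-3 + 3*I))**2 = (5 + 3*I*(-3 + 3*I))**2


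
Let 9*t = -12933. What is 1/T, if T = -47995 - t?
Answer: -1/46558 ≈ -2.1479e-5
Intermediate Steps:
t = -1437 (t = (1/9)*(-12933) = -1437)
T = -46558 (T = -47995 - 1*(-1437) = -47995 + 1437 = -46558)
1/T = 1/(-46558) = -1/46558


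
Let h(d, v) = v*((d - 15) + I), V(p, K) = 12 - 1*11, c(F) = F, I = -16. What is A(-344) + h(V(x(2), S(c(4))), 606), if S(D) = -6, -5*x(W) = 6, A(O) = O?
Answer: -18524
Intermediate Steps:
x(W) = -6/5 (x(W) = -⅕*6 = -6/5)
V(p, K) = 1 (V(p, K) = 12 - 11 = 1)
h(d, v) = v*(-31 + d) (h(d, v) = v*((d - 15) - 16) = v*((-15 + d) - 16) = v*(-31 + d))
A(-344) + h(V(x(2), S(c(4))), 606) = -344 + 606*(-31 + 1) = -344 + 606*(-30) = -344 - 18180 = -18524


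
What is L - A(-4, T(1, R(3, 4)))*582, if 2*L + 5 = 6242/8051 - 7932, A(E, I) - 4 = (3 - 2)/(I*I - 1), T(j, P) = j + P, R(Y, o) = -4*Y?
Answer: -1014580957/161020 ≈ -6301.0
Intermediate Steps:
T(j, P) = P + j
A(E, I) = 4 + 1/(-1 + I**2) (A(E, I) = 4 + (3 - 2)/(I*I - 1) = 4 + 1/(I**2 - 1) = 4 + 1/(-1 + I**2))
L = -63894545/16102 (L = -5/2 + (6242/8051 - 7932)/2 = -5/2 + (1/2)*(-63854290/8051) = -5/2 - 31927145/8051 = -63894545/16102 ≈ -3968.1)
L - A(-4, T(1, R(3, 4)))*582 = -63894545/16102 - (-3 + 4*(-4*3 + 1)**2)/(-1 + (-4*3 + 1)**2)*582 = -63894545/16102 - (-3 + 4*(-12 + 1)**2)/(-1 + (-12 + 1)**2)*582 = -63894545/16102 - (-3 + 4*(-11)**2)/(-1 + (-11)**2)*582 = -63894545/16102 - (-3 + 4*121)/(-1 + 121)*582 = -63894545/16102 - (-3 + 484)/120*582 = -63894545/16102 - (1/120)*481*582 = -63894545/16102 - 481*582/120 = -63894545/16102 - 1*46657/20 = -63894545/16102 - 46657/20 = -1014580957/161020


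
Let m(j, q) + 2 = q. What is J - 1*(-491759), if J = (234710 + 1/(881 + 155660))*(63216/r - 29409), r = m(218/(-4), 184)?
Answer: -7473892272839884/1095787 ≈ -6.8206e+9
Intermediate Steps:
m(j, q) = -2 + q
r = 182 (r = -2 + 184 = 182)
J = -7474431135959217/1095787 (J = (234710 + 1/(881 + 155660))*(63216/182 - 29409) = (234710 + 1/156541)*(63216*(1/182) - 29409) = (234710 + 1/156541)*(31608/91 - 29409) = (36741738111/156541)*(-2644611/91) = -7474431135959217/1095787 ≈ -6.8211e+9)
J - 1*(-491759) = -7474431135959217/1095787 - 1*(-491759) = -7474431135959217/1095787 + 491759 = -7473892272839884/1095787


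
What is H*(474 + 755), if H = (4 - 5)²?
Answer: 1229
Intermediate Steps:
H = 1 (H = (-1)² = 1)
H*(474 + 755) = 1*(474 + 755) = 1*1229 = 1229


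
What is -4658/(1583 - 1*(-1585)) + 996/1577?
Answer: -25243/30096 ≈ -0.83875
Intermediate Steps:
-4658/(1583 - 1*(-1585)) + 996/1577 = -4658/(1583 + 1585) + 996*(1/1577) = -4658/3168 + 12/19 = -4658*1/3168 + 12/19 = -2329/1584 + 12/19 = -25243/30096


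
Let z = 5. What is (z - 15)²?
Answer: 100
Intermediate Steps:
(z - 15)² = (5 - 15)² = (-10)² = 100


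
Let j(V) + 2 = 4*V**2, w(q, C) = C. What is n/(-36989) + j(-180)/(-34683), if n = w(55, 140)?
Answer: -4798556042/1282889487 ≈ -3.7404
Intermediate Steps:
n = 140
j(V) = -2 + 4*V**2
n/(-36989) + j(-180)/(-34683) = 140/(-36989) + (-2 + 4*(-180)**2)/(-34683) = 140*(-1/36989) + (-2 + 4*32400)*(-1/34683) = -140/36989 + (-2 + 129600)*(-1/34683) = -140/36989 + 129598*(-1/34683) = -140/36989 - 129598/34683 = -4798556042/1282889487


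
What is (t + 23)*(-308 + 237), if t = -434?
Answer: 29181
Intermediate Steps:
(t + 23)*(-308 + 237) = (-434 + 23)*(-308 + 237) = -411*(-71) = 29181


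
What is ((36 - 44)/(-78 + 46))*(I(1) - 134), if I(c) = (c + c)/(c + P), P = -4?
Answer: -101/3 ≈ -33.667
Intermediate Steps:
I(c) = 2*c/(-4 + c) (I(c) = (c + c)/(c - 4) = (2*c)/(-4 + c) = 2*c/(-4 + c))
((36 - 44)/(-78 + 46))*(I(1) - 134) = ((36 - 44)/(-78 + 46))*(2*1/(-4 + 1) - 134) = (-8/(-32))*(2*1/(-3) - 134) = (-8*(-1/32))*(2*1*(-⅓) - 134) = (-⅔ - 134)/4 = (¼)*(-404/3) = -101/3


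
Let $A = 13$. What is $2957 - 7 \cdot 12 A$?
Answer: $1865$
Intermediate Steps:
$2957 - 7 \cdot 12 A = 2957 - 7 \cdot 12 \cdot 13 = 2957 - 84 \cdot 13 = 2957 - 1092 = 1865$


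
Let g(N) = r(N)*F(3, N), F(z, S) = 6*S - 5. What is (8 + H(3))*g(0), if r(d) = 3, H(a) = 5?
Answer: -195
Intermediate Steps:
F(z, S) = -5 + 6*S
g(N) = -15 + 18*N (g(N) = 3*(-5 + 6*N) = -15 + 18*N)
(8 + H(3))*g(0) = (8 + 5)*(-15 + 18*0) = 13*(-15 + 0) = 13*(-15) = -195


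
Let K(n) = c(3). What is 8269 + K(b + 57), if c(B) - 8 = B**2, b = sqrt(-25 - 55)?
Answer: 8286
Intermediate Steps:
b = 4*I*sqrt(5) (b = sqrt(-80) = 4*I*sqrt(5) ≈ 8.9443*I)
c(B) = 8 + B**2
K(n) = 17 (K(n) = 8 + 3**2 = 8 + 9 = 17)
8269 + K(b + 57) = 8269 + 17 = 8286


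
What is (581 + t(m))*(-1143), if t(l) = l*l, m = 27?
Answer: -1497330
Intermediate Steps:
t(l) = l²
(581 + t(m))*(-1143) = (581 + 27²)*(-1143) = (581 + 729)*(-1143) = 1310*(-1143) = -1497330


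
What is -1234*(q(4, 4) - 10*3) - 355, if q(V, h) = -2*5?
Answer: 49005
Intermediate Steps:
q(V, h) = -10
-1234*(q(4, 4) - 10*3) - 355 = -1234*(-10 - 10*3) - 355 = -1234*(-10 - 30) - 355 = -1234*(-40) - 355 = 49360 - 355 = 49005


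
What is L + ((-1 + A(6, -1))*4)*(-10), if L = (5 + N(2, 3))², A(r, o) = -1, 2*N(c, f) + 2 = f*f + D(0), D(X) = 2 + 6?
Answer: 945/4 ≈ 236.25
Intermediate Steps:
D(X) = 8
N(c, f) = 3 + f²/2 (N(c, f) = -1 + (f*f + 8)/2 = -1 + (f² + 8)/2 = -1 + (8 + f²)/2 = -1 + (4 + f²/2) = 3 + f²/2)
L = 625/4 (L = (5 + (3 + (½)*3²))² = (5 + (3 + (½)*9))² = (5 + (3 + 9/2))² = (5 + 15/2)² = (25/2)² = 625/4 ≈ 156.25)
L + ((-1 + A(6, -1))*4)*(-10) = 625/4 + ((-1 - 1)*4)*(-10) = 625/4 - 2*4*(-10) = 625/4 - 8*(-10) = 625/4 + 80 = 945/4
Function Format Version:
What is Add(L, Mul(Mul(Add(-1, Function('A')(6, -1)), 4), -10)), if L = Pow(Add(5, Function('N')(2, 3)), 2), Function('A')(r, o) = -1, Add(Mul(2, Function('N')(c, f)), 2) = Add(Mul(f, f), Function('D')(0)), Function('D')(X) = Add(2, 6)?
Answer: Rational(945, 4) ≈ 236.25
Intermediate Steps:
Function('D')(X) = 8
Function('N')(c, f) = Add(3, Mul(Rational(1, 2), Pow(f, 2))) (Function('N')(c, f) = Add(-1, Mul(Rational(1, 2), Add(Mul(f, f), 8))) = Add(-1, Mul(Rational(1, 2), Add(Pow(f, 2), 8))) = Add(-1, Mul(Rational(1, 2), Add(8, Pow(f, 2)))) = Add(-1, Add(4, Mul(Rational(1, 2), Pow(f, 2)))) = Add(3, Mul(Rational(1, 2), Pow(f, 2))))
L = Rational(625, 4) (L = Pow(Add(5, Add(3, Mul(Rational(1, 2), Pow(3, 2)))), 2) = Pow(Add(5, Add(3, Mul(Rational(1, 2), 9))), 2) = Pow(Add(5, Add(3, Rational(9, 2))), 2) = Pow(Add(5, Rational(15, 2)), 2) = Pow(Rational(25, 2), 2) = Rational(625, 4) ≈ 156.25)
Add(L, Mul(Mul(Add(-1, Function('A')(6, -1)), 4), -10)) = Add(Rational(625, 4), Mul(Mul(Add(-1, -1), 4), -10)) = Add(Rational(625, 4), Mul(Mul(-2, 4), -10)) = Add(Rational(625, 4), Mul(-8, -10)) = Add(Rational(625, 4), 80) = Rational(945, 4)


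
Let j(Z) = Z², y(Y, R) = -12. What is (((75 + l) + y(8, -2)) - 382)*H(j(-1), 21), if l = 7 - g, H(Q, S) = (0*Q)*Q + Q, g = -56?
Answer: -256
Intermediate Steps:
H(Q, S) = Q (H(Q, S) = 0*Q + Q = 0 + Q = Q)
l = 63 (l = 7 - 1*(-56) = 7 + 56 = 63)
(((75 + l) + y(8, -2)) - 382)*H(j(-1), 21) = (((75 + 63) - 12) - 382)*(-1)² = ((138 - 12) - 382)*1 = (126 - 382)*1 = -256*1 = -256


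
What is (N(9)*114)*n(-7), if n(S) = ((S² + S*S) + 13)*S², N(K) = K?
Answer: 5580414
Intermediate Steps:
n(S) = S²*(13 + 2*S²) (n(S) = ((S² + S²) + 13)*S² = (2*S² + 13)*S² = (13 + 2*S²)*S² = S²*(13 + 2*S²))
(N(9)*114)*n(-7) = (9*114)*((-7)²*(13 + 2*(-7)²)) = 1026*(49*(13 + 2*49)) = 1026*(49*(13 + 98)) = 1026*(49*111) = 1026*5439 = 5580414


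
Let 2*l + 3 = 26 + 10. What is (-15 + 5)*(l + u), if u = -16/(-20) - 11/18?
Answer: -1502/9 ≈ -166.89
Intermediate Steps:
l = 33/2 (l = -3/2 + (26 + 10)/2 = -3/2 + (½)*36 = -3/2 + 18 = 33/2 ≈ 16.500)
u = 17/90 (u = -16*(-1/20) - 11*1/18 = ⅘ - 11/18 = 17/90 ≈ 0.18889)
(-15 + 5)*(l + u) = (-15 + 5)*(33/2 + 17/90) = -10*751/45 = -1502/9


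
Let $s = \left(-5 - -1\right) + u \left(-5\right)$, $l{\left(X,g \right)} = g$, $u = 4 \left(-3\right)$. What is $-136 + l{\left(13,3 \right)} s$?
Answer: $32$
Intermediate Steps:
$u = -12$
$s = 56$ ($s = \left(-5 - -1\right) - -60 = \left(-5 + 1\right) + 60 = -4 + 60 = 56$)
$-136 + l{\left(13,3 \right)} s = -136 + 3 \cdot 56 = -136 + 168 = 32$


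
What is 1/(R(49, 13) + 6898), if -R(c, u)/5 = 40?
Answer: 1/6698 ≈ 0.00014930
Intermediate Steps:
R(c, u) = -200 (R(c, u) = -5*40 = -200)
1/(R(49, 13) + 6898) = 1/(-200 + 6898) = 1/6698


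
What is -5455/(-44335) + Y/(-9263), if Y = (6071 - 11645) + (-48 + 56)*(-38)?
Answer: 62226159/82135021 ≈ 0.75761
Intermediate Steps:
Y = -5878 (Y = -5574 + 8*(-38) = -5574 - 304 = -5878)
-5455/(-44335) + Y/(-9263) = -5455/(-44335) - 5878/(-9263) = -5455*(-1/44335) - 5878*(-1/9263) = 1091/8867 + 5878/9263 = 62226159/82135021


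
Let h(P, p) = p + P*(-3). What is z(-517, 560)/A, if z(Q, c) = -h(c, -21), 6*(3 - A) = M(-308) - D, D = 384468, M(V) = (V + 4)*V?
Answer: 5103/145427 ≈ 0.035090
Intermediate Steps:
M(V) = V*(4 + V) (M(V) = (4 + V)*V = V*(4 + V))
h(P, p) = p - 3*P
A = 145427/3 (A = 3 - (-308*(4 - 308) - 1*384468)/6 = 3 - (-308*(-304) - 384468)/6 = 3 - (93632 - 384468)/6 = 3 - ⅙*(-290836) = 3 + 145418/3 = 145427/3 ≈ 48476.)
z(Q, c) = 21 + 3*c (z(Q, c) = -(-21 - 3*c) = 21 + 3*c)
z(-517, 560)/A = (21 + 3*560)/(145427/3) = (21 + 1680)*(3/145427) = 1701*(3/145427) = 5103/145427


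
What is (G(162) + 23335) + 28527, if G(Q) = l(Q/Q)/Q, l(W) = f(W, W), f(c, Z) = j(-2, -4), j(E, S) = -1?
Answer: 8401643/162 ≈ 51862.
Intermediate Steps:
f(c, Z) = -1
l(W) = -1
G(Q) = -1/Q
(G(162) + 23335) + 28527 = (-1/162 + 23335) + 28527 = 3780269/162 + 28527 = 8401643/162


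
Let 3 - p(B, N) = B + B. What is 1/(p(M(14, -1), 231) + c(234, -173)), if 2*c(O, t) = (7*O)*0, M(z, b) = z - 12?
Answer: -1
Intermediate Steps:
M(z, b) = -12 + z
p(B, N) = 3 - 2*B (p(B, N) = 3 - (B + B) = 3 - 2*B)
c(O, t) = 0 (c(O, t) = ((7*O)*0)/2 = (1/2)*0 = 0)
1/(p(M(14, -1), 231) + c(234, -173)) = 1/((3 - 2*(-12 + 14)) + 0) = 1/((3 - 2*2) + 0) = 1/((3 - 4) + 0) = 1/(-1 + 0) = 1/(-1) = -1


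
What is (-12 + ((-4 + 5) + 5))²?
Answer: 36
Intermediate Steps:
(-12 + ((-4 + 5) + 5))² = (-12 + (1 + 5))² = (-12 + 6)² = (-6)² = 36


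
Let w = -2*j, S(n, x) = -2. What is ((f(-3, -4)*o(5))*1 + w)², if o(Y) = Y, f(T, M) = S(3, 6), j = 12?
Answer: 1156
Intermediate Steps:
f(T, M) = -2
w = -24 (w = -2*12 = -24)
((f(-3, -4)*o(5))*1 + w)² = (-2*5*1 - 24)² = (-10*1 - 24)² = (-10 - 24)² = (-34)² = 1156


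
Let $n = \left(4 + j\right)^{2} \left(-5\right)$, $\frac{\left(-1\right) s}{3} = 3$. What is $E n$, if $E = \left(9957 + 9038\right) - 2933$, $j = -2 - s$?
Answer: $-9717510$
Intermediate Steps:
$s = -9$ ($s = \left(-3\right) 3 = -9$)
$j = 7$ ($j = -2 - -9 = -2 + 9 = 7$)
$E = 16062$ ($E = 18995 - 2933 = 16062$)
$n = -605$ ($n = \left(4 + 7\right)^{2} \left(-5\right) = 11^{2} \left(-5\right) = 121 \left(-5\right) = -605$)
$E n = 16062 \left(-605\right) = -9717510$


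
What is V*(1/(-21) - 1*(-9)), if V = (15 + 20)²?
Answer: 32900/3 ≈ 10967.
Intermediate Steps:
V = 1225 (V = 35² = 1225)
V*(1/(-21) - 1*(-9)) = 1225*(1/(-21) - 1*(-9)) = 1225*(-1/21 + 9) = 1225*(188/21) = 32900/3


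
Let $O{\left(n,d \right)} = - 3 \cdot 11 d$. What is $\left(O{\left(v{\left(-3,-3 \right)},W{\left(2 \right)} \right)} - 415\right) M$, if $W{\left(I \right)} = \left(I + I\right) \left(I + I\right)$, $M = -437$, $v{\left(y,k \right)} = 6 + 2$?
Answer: $412091$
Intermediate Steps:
$v{\left(y,k \right)} = 8$
$W{\left(I \right)} = 4 I^{2}$ ($W{\left(I \right)} = 2 I 2 I = 4 I^{2}$)
$O{\left(n,d \right)} = - 33 d$
$\left(O{\left(v{\left(-3,-3 \right)},W{\left(2 \right)} \right)} - 415\right) M = \left(- 33 \cdot 4 \cdot 2^{2} - 415\right) \left(-437\right) = \left(- 33 \cdot 4 \cdot 4 - 415\right) \left(-437\right) = \left(\left(-33\right) 16 - 415\right) \left(-437\right) = \left(-528 - 415\right) \left(-437\right) = \left(-943\right) \left(-437\right) = 412091$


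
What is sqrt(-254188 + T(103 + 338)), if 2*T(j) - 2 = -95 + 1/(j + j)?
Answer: I*sqrt(448469657)/42 ≈ 504.22*I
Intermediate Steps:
T(j) = -93/2 + 1/(4*j) (T(j) = 1 + (-95 + 1/(j + j))/2 = 1 + (-95 + 1/(2*j))/2 = 1 + (-95/2 + 1/(4*j)) = -93/2 + 1/(4*j))
sqrt(-254188 + T(103 + 338)) = sqrt(-254188 + (1 - 186*(103 + 338))/(4*(103 + 338))) = sqrt(-254188 + (1/4)*(1 - 186*441)/441) = sqrt(-254188 + (1/4)*(1/441)*(1 - 82026)) = sqrt(-254188 + (1/4)*(1/441)*(-82025)) = sqrt(-254188 - 82025/1764) = sqrt(-448469657/1764) = I*sqrt(448469657)/42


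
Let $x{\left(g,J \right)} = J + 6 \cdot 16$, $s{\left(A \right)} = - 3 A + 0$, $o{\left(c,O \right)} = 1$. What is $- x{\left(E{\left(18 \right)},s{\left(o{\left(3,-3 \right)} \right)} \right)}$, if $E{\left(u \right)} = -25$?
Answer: $-93$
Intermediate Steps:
$s{\left(A \right)} = - 3 A$
$x{\left(g,J \right)} = 96 + J$ ($x{\left(g,J \right)} = J + 96 = 96 + J$)
$- x{\left(E{\left(18 \right)},s{\left(o{\left(3,-3 \right)} \right)} \right)} = - (96 - 3) = \left(-1\right) 93 = -93$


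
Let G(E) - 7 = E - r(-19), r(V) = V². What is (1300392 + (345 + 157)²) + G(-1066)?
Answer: 1550976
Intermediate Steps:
G(E) = -354 + E (G(E) = 7 + (E - 1*(-19)²) = 7 + (E - 1*361) = 7 + (E - 361) = 7 + (-361 + E) = -354 + E)
(1300392 + (345 + 157)²) + G(-1066) = (1300392 + (345 + 157)²) + (-354 - 1066) = (1300392 + 502²) - 1420 = (1300392 + 252004) - 1420 = 1552396 - 1420 = 1550976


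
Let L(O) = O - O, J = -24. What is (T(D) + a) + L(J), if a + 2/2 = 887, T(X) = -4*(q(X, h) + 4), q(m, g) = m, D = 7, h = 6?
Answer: 842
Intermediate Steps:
T(X) = -16 - 4*X (T(X) = -4*(X + 4) = -4*(4 + X) = -16 - 4*X)
a = 886 (a = -1 + 887 = 886)
L(O) = 0
(T(D) + a) + L(J) = ((-16 - 4*7) + 886) + 0 = ((-16 - 28) + 886) + 0 = (-44 + 886) + 0 = 842 + 0 = 842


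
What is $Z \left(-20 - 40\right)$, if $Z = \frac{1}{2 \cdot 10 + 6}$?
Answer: $- \frac{30}{13} \approx -2.3077$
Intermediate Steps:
$Z = \frac{1}{26}$ ($Z = \frac{1}{20 + 6} = \frac{1}{26} \approx 0.038462$)
$Z \left(-20 - 40\right) = \frac{-20 - 40}{26} = \frac{1}{26} \left(-60\right) = - \frac{30}{13}$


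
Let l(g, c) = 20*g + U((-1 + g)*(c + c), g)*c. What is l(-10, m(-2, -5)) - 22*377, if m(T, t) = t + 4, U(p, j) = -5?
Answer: -8489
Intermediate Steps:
m(T, t) = 4 + t
l(g, c) = -5*c + 20*g (l(g, c) = 20*g - 5*c = -5*c + 20*g)
l(-10, m(-2, -5)) - 22*377 = (-5*(4 - 5) + 20*(-10)) - 22*377 = (-5*(-1) - 200) - 8294 = (5 - 200) - 8294 = -195 - 8294 = -8489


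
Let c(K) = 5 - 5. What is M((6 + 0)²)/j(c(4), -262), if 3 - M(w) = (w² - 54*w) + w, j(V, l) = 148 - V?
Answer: 615/148 ≈ 4.1554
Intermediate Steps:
c(K) = 0
M(w) = 3 - w² + 53*w (M(w) = 3 - ((w² - 54*w) + w) = 3 - (w² - 53*w) = 3 + (-w² + 53*w) = 3 - w² + 53*w)
M((6 + 0)²)/j(c(4), -262) = (3 - ((6 + 0)²)² + 53*(6 + 0)²)/(148 - 1*0) = (3 - (6²)² + 53*6²)/(148 + 0) = (3 - 1*36² + 53*36)/148 = (3 - 1*1296 + 1908)*(1/148) = (3 - 1296 + 1908)*(1/148) = 615*(1/148) = 615/148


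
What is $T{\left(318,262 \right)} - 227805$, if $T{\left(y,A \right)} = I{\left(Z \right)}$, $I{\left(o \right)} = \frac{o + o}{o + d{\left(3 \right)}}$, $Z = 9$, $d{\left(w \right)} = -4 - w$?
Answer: $-227796$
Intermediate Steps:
$I{\left(o \right)} = \frac{2 o}{-7 + o}$ ($I{\left(o \right)} = \frac{o + o}{o - 7} = \frac{2 o}{o - 7} = \frac{2 o}{-7 + o}$)
$T{\left(y,A \right)} = 9$ ($T{\left(y,A \right)} = 2 \cdot 9 \frac{1}{-7 + 9} = 2 \cdot 9 \cdot \frac{1}{2} = 9$)
$T{\left(318,262 \right)} - 227805 = 9 - 227805 = -227796$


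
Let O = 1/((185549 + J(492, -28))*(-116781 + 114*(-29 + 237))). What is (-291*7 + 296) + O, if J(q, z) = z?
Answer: -30060548125210/17266253949 ≈ -1741.0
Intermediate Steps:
O = -1/17266253949 (O = 1/((185549 - 28)*(-116781 + 114*(-29 + 237))) = 1/(185521*(-116781 + 114*208)) = 1/(185521*(-116781 + 23712)) = 1/(185521*(-93069)) = 1/(-17266253949) = -1/17266253949 ≈ -5.7916e-11)
(-291*7 + 296) + O = (-291*7 + 296) - 1/17266253949 = (-2037 + 296) - 1/17266253949 = -1741 - 1/17266253949 = -30060548125210/17266253949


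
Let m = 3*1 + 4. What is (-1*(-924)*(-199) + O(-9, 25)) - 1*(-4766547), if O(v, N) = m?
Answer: 4582678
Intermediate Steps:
m = 7 (m = 3 + 4 = 7)
O(v, N) = 7
(-1*(-924)*(-199) + O(-9, 25)) - 1*(-4766547) = (-1*(-924)*(-199) + 7) - 1*(-4766547) = (924*(-199) + 7) + 4766547 = (-183876 + 7) + 4766547 = -183869 + 4766547 = 4582678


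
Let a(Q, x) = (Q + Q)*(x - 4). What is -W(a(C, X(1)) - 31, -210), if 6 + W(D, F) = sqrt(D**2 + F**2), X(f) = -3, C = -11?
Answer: 6 - 3*sqrt(6581) ≈ -237.37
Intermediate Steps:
a(Q, x) = 2*Q*(-4 + x) (a(Q, x) = (2*Q)*(-4 + x) = 2*Q*(-4 + x))
W(D, F) = -6 + sqrt(D**2 + F**2)
-W(a(C, X(1)) - 31, -210) = -(-6 + sqrt((2*(-11)*(-4 - 3) - 31)**2 + (-210)**2)) = -(-6 + sqrt((2*(-11)*(-7) - 31)**2 + 44100)) = -(-6 + sqrt((154 - 31)**2 + 44100)) = -(-6 + sqrt(123**2 + 44100)) = -(-6 + sqrt(15129 + 44100)) = -(-6 + sqrt(59229)) = -(-6 + 3*sqrt(6581)) = 6 - 3*sqrt(6581)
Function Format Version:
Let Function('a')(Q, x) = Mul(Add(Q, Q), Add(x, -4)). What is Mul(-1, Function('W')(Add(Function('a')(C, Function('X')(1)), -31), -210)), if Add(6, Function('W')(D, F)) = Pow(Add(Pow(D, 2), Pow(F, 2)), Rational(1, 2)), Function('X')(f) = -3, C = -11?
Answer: Add(6, Mul(-3, Pow(6581, Rational(1, 2)))) ≈ -237.37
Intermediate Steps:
Function('a')(Q, x) = Mul(2, Q, Add(-4, x)) (Function('a')(Q, x) = Mul(Mul(2, Q), Add(-4, x)) = Mul(2, Q, Add(-4, x)))
Function('W')(D, F) = Add(-6, Pow(Add(Pow(D, 2), Pow(F, 2)), Rational(1, 2)))
Mul(-1, Function('W')(Add(Function('a')(C, Function('X')(1)), -31), -210)) = Mul(-1, Add(-6, Pow(Add(Pow(Add(Mul(2, -11, Add(-4, -3)), -31), 2), Pow(-210, 2)), Rational(1, 2)))) = Mul(-1, Add(-6, Pow(Add(Pow(Add(Mul(2, -11, -7), -31), 2), 44100), Rational(1, 2)))) = Mul(-1, Add(-6, Pow(Add(Pow(Add(154, -31), 2), 44100), Rational(1, 2)))) = Mul(-1, Add(-6, Pow(Add(Pow(123, 2), 44100), Rational(1, 2)))) = Mul(-1, Add(-6, Pow(Add(15129, 44100), Rational(1, 2)))) = Mul(-1, Add(-6, Pow(59229, Rational(1, 2)))) = Mul(-1, Add(-6, Mul(3, Pow(6581, Rational(1, 2))))) = Add(6, Mul(-3, Pow(6581, Rational(1, 2))))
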